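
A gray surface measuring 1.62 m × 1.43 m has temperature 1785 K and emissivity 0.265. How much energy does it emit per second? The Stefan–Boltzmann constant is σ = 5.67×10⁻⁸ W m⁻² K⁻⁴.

P ≈ 3.53×10^5 W

A = 1.62 × 1.43 = 2.32 m².
Stefan–Boltzmann: P = εσAT⁴ = 0.265 × 5.67×10⁻⁸ × 2.32 × (1785)⁴ = 0.265 × 5.67×10⁻⁸ × 2.32 × 1.02×10^13.
P = 3.53×10^5 W.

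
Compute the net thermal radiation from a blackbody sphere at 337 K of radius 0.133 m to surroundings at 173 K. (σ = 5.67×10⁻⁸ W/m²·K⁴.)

Q ≈ 151 W

A = 4πr² = 4π × (0.133)² = 0.222 m².
Q = σA(T⁴ − T_s⁴). T⁴ − T_s⁴ = (337)⁴ − (173)⁴ = 1.29×10^10 − 8.96×10^8 = 1.20×10^10 K⁴.
Q = 5.67×10⁻⁸ × 0.222 × 1.20×10^10 = 151 W.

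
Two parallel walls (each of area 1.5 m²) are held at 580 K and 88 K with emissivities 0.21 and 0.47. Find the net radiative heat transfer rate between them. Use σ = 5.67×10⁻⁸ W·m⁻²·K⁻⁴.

Q ≈ 1630 W

For two large parallel gray plates, q = σ(T₁⁴ − T₂⁴) / (1/ε₁ + 1/ε₂ − 1).
1/ε₁ + 1/ε₂ − 1 = 1/0.21 + 1/0.47 − 1 = 5.890.
T₁⁴ − T₂⁴ = 1.13×10^11 − 6.00×10^7 = 1.13×10^11 K⁴.
q = 5.67×10⁻⁸ × 1.13×10^11 / 5.890 = 1090 W/m².
Q = q·A = 1090 × 1.5 = 1630 W.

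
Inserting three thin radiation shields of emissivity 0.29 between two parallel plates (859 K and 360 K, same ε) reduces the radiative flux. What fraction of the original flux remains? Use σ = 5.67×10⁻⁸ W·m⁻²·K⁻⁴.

With N identical shields there are N+1 = 4 gaps in series, each with the same radiative resistance, so the flux falls to 1/(N+1) of its unshielded value.

ratio ≈ 0.250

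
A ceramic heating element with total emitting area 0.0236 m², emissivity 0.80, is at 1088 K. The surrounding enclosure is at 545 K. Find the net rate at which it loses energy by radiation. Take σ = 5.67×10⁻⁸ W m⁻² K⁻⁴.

Q = εσA(T⁴ − T_s⁴). T⁴ − T_s⁴ = (1088)⁴ − (545)⁴ = 1.40×10^12 − 8.82×10^10 = 1.31×10^12 K⁴.
Q = 0.80 × 5.67×10⁻⁸ × 0.0236 × 1.31×10^12 = 1410 W.

Q ≈ 1410 W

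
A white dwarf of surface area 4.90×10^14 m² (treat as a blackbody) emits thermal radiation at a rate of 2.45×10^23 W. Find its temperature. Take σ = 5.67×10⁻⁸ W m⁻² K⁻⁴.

T ≈ 9690 K

From P = σAT⁴, T = (P / σA)^(1/4) = (2.45×10^23 / (5.67×10⁻⁸ × 4.90×10^14))^(1/4).
T = (8.82×10^15)^(1/4) = 9690 K.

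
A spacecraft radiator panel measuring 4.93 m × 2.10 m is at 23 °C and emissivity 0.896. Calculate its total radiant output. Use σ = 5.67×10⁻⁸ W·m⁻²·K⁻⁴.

A = 4.93 × 2.10 = 10.4 m².
23 °C = 296 K.
P = εσAT⁴ = 0.896 × 5.67×10⁻⁸ × 10.4 × (296)⁴ = 0.896 × 5.67×10⁻⁸ × 10.4 × 7.68×10^9.
P = 4040 W.

P ≈ 4040 W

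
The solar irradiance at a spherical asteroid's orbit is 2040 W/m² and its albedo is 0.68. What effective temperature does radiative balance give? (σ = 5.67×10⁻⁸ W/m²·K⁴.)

Power absorbed = (1−a)S·πR²; power emitted = 4πR²σT⁴. Equating and cancelling πR²:
T = ((1−a)S / 4σ)^(1/4) = (653 / (4 × 5.67×10⁻⁸))^(1/4) = (2.88×10^9)^(1/4).
T = 232 K.

T ≈ 232 K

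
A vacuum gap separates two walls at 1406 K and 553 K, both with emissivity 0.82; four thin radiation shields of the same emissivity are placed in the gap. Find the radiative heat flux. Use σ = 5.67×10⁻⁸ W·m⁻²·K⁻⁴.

Each of the 5 gaps contributes resistance (2/ε − 1) = 2/0.82 − 1 = 1.439; total = 7.195.
q = σ(T₁⁴ − T₂⁴) / 7.195 = 5.67×10⁻⁸ × 3.81×10^12 / 7.195 = 30100 W/m².

q ≈ 30100 W/m²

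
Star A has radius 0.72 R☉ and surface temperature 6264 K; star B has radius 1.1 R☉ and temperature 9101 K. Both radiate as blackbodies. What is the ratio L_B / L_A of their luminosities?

L_B/L_A ≈ 10.4

L = 4πR²σT⁴ ∝ R²T⁴, so L_B/L_A = (1.1/0.72)² × (9101/6264)⁴ = 2.33 × 4.46 = 10.4.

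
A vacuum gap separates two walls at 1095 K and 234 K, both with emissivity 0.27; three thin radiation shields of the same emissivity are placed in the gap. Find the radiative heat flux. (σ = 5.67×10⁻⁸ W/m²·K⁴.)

q ≈ 3170 W/m²

Each of the 4 gaps contributes resistance (2/ε − 1) = 2/0.27 − 1 = 6.407; total = 25.63.
q = σ(T₁⁴ − T₂⁴) / 25.63 = 5.67×10⁻⁸ × 1.43×10^12 / 25.63 = 3170 W/m².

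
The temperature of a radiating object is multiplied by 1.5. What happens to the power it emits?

factor ≈ 5.06

P ∝ T⁴, so the power scales as (1.5)⁴ = 5.06.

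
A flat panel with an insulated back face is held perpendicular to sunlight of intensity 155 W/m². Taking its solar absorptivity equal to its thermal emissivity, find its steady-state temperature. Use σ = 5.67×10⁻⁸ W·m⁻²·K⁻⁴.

T ≈ 229 K

Absorbed flux αS = emitted flux εσT⁴ (one radiating face); with α = ε, T = (S/σ)^(1/4).
T = (155 / 5.67×10⁻⁸)^(1/4) = (2.73×10^9)^(1/4).
T = 229 K.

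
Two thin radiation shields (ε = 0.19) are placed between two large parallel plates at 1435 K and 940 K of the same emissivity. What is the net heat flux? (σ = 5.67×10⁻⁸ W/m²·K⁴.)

Each of the 3 gaps contributes resistance (2/ε − 1) = 2/0.19 − 1 = 9.526; total = 28.58.
q = σ(T₁⁴ − T₂⁴) / 28.58 = 5.67×10⁻⁸ × 3.46×10^12 / 28.58 = 6860 W/m².

q ≈ 6860 W/m²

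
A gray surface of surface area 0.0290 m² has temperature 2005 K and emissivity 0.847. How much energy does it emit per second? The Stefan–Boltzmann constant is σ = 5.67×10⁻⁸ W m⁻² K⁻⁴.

Stefan–Boltzmann: P = εσAT⁴ = 0.847 × 5.67×10⁻⁸ × 0.0290 × (2005)⁴ = 0.847 × 5.67×10⁻⁸ × 0.0290 × 1.62×10^13.
P = 22500 W.

P ≈ 22500 W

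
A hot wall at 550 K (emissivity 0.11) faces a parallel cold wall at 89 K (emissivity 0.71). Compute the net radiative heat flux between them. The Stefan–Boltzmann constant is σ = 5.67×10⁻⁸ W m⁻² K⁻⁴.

For two large parallel gray plates, q = σ(T₁⁴ − T₂⁴) / (1/ε₁ + 1/ε₂ − 1).
1/ε₁ + 1/ε₂ − 1 = 1/0.11 + 1/0.71 − 1 = 9.499.
T₁⁴ − T₂⁴ = 9.15×10^10 − 6.27×10^7 = 9.14×10^10 K⁴.
q = 5.67×10⁻⁸ × 9.14×10^10 / 9.499 = 546 W/m².

q ≈ 546 W/m²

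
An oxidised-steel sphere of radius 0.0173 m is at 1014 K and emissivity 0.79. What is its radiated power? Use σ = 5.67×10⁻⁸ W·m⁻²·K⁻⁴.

P ≈ 178 W

A = 4πr² = 4π × (0.0173)² = 3.76×10^-3 m².
Stefan–Boltzmann: P = εσAT⁴ = 0.79 × 5.67×10⁻⁸ × 3.76×10^-3 × (1014)⁴ = 0.79 × 5.67×10⁻⁸ × 3.76×10^-3 × 1.06×10^12.
P = 178 W.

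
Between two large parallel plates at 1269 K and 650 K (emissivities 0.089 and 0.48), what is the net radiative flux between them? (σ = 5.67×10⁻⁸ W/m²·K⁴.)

q ≈ 11100 W/m²

For two large parallel gray plates, q = σ(T₁⁴ − T₂⁴) / (1/ε₁ + 1/ε₂ − 1).
1/ε₁ + 1/ε₂ − 1 = 1/0.089 + 1/0.48 − 1 = 12.32.
T₁⁴ − T₂⁴ = 2.59×10^12 − 1.79×10^11 = 2.41×10^12 K⁴.
q = 5.67×10⁻⁸ × 2.41×10^12 / 12.32 = 11100 W/m².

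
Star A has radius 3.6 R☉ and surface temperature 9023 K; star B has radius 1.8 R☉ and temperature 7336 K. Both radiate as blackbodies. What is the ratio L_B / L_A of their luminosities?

L = 4πR²σT⁴ ∝ R²T⁴, so L_B/L_A = (1.8/3.6)² × (7336/9023)⁴ = 0.250 × 0.437 = 0.109.

L_B/L_A ≈ 0.109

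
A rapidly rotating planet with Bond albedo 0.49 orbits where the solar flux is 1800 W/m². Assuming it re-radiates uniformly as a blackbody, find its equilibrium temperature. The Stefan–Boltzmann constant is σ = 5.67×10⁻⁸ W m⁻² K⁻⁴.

Power absorbed = (1−a)S·πR²; power emitted = 4πR²σT⁴. Equating and cancelling πR²:
T = ((1−a)S / 4σ)^(1/4) = (918 / (4 × 5.67×10⁻⁸))^(1/4) = (4.05×10^9)^(1/4).
T = 252 K.

T ≈ 252 K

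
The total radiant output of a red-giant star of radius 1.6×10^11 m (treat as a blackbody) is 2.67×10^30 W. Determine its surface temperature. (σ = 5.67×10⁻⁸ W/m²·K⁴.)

A = 4πr² = 4π × (1.6×10^11)² = 3.22×10^23 m².
From P = σAT⁴, T = (P / σA)^(1/4) = (2.67×10^30 / (5.67×10⁻⁸ × 3.22×10^23))^(1/4).
T = (1.46×10^14)^(1/4) = 3480 K.

T ≈ 3480 K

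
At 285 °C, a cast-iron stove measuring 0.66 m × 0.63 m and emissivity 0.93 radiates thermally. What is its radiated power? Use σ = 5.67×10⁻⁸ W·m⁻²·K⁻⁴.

A = 0.66 × 0.63 = 0.416 m².
285 °C = 558 K.
P = εσAT⁴ = 0.93 × 5.67×10⁻⁸ × 0.416 × (558)⁴ = 0.93 × 5.67×10⁻⁸ × 0.416 × 9.69×10^10.
P = 2130 W.

P ≈ 2130 W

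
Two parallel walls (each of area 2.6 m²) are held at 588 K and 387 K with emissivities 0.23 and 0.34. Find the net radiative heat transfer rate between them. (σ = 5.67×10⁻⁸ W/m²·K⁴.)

Q ≈ 2280 W

For two large parallel gray plates, q = σ(T₁⁴ − T₂⁴) / (1/ε₁ + 1/ε₂ − 1).
1/ε₁ + 1/ε₂ − 1 = 1/0.23 + 1/0.34 − 1 = 6.289.
T₁⁴ − T₂⁴ = 1.20×10^11 − 2.24×10^10 = 9.71×10^10 K⁴.
q = 5.67×10⁻⁸ × 9.71×10^10 / 6.289 = 876 W/m².
Q = q·A = 876 × 2.6 = 2280 W.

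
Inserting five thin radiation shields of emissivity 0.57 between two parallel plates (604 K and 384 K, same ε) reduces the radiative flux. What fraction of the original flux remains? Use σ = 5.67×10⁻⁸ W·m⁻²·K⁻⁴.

With N identical shields there are N+1 = 6 gaps in series, each with the same radiative resistance, so the flux falls to 1/(N+1) of its unshielded value.

ratio ≈ 0.167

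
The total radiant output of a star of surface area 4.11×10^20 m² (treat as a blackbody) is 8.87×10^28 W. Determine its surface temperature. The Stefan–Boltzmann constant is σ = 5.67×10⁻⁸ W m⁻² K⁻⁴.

T ≈ 7850 K

From P = σAT⁴, T = (P / σA)^(1/4) = (8.87×10^28 / (5.67×10⁻⁸ × 4.11×10^20))^(1/4).
T = (3.81×10^15)^(1/4) = 7850 K.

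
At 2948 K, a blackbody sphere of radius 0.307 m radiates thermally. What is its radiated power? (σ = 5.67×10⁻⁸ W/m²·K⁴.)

P ≈ 5.07×10^6 W

A = 4πr² = 4π × (0.307)² = 1.18 m².
P = σAT⁴ = 5.67×10⁻⁸ × 1.18 × (2948)⁴ = 5.67×10⁻⁸ × 1.18 × 7.55×10^13.
P = 5.07×10^6 W.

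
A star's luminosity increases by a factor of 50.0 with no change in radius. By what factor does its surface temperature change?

P ∝ T⁴ ⇒ T ∝ P^(1/4), so T scales by (50.0)^(1/4) = 2.66.

factor ≈ 2.66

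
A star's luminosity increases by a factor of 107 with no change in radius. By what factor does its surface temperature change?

P ∝ T⁴ ⇒ T ∝ P^(1/4), so T scales by (107)^(1/4) = 3.22.

factor ≈ 3.22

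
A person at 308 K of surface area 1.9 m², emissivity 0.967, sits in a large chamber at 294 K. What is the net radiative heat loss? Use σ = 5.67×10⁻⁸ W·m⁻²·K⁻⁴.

Q = εσA(T⁴ − T_s⁴). T⁴ − T_s⁴ = (308)⁴ − (294)⁴ = 9.00×10^9 − 7.47×10^9 = 1.53×10^9 K⁴.
Q = 0.967 × 5.67×10⁻⁸ × 1.90 × 1.53×10^9 = 159 W.

Q ≈ 159 W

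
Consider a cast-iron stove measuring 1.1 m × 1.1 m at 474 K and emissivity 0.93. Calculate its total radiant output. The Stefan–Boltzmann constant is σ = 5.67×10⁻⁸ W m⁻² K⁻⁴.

P ≈ 3220 W

A = 1.1 × 1.1 = 1.21 m².
Stefan–Boltzmann: P = εσAT⁴ = 0.93 × 5.67×10⁻⁸ × 1.21 × (474)⁴ = 0.93 × 5.67×10⁻⁸ × 1.21 × 5.05×10^10.
P = 3220 W.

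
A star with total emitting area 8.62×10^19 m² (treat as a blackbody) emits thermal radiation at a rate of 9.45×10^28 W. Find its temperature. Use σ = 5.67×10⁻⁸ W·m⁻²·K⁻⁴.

From P = σAT⁴, T = (P / σA)^(1/4) = (9.45×10^28 / (5.67×10⁻⁸ × 8.62×10^19))^(1/4).
T = (1.93×10^16)^(1/4) = 11800 K.

T ≈ 11800 K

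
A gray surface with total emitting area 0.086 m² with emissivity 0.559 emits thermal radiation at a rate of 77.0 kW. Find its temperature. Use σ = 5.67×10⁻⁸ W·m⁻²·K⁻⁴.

From P = εσAT⁴, T = (P / εσA)^(1/4) = (77000 / (0.559 × 5.67×10⁻⁸ × 0.0860))^(1/4).
T = (2.82×10^13)^(1/4) = 2310 K.

T ≈ 2310 K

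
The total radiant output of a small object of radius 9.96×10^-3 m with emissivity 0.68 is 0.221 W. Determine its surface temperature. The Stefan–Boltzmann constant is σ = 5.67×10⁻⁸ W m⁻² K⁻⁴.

A = 4πr² = 4π × (9.96×10^-3)² = 1.25×10^-3 m².
From P = εσAT⁴, T = (P / εσA)^(1/4) = (0.221 / (0.68 × 5.67×10⁻⁸ × 1.25×10^-3))^(1/4).
T = (4.60×10^9)^(1/4) = 260 K.

T ≈ 260 K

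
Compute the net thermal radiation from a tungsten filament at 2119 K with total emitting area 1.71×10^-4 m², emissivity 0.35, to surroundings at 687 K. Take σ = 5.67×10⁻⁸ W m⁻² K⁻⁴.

Q = εσA(T⁴ − T_s⁴). T⁴ − T_s⁴ = (2119)⁴ − (687)⁴ = 2.02×10^13 − 2.23×10^11 = 1.99×10^13 K⁴.
Q = 0.35 × 5.67×10⁻⁸ × 1.71×10^-4 × 1.99×10^13 = 67.7 W.

Q ≈ 67.7 W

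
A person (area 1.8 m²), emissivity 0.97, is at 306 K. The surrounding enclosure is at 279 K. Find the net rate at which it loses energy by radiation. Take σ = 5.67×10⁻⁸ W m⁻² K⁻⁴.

Q = εσA(T⁴ − T_s⁴). T⁴ − T_s⁴ = (306)⁴ − (279)⁴ = 8.77×10^9 − 6.06×10^9 = 2.71×10^9 K⁴.
Q = 0.97 × 5.67×10⁻⁸ × 1.80 × 2.71×10^9 = 268 W.

Q ≈ 268 W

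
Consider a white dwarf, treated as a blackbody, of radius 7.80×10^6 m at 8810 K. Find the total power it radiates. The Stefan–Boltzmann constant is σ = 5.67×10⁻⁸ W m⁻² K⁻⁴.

A = 4πr² = 4π × (7.80×10^6)² = 7.65×10^14 m².
P = σAT⁴ = 5.67×10⁻⁸ × 7.65×10^14 × (8810)⁴ = 5.67×10⁻⁸ × 7.65×10^14 × 6.02×10^15.
P = 2.61×10^23 W.

P ≈ 2.61×10^23 W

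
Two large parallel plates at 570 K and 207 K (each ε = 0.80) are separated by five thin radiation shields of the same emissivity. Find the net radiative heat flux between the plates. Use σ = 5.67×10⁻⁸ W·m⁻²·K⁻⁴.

Each of the 6 gaps contributes resistance (2/ε − 1) = 2/0.80 − 1 = 1.500; total = 9.000.
q = σ(T₁⁴ − T₂⁴) / 9.000 = 5.67×10⁻⁸ × 1.04×10^11 / 9.000 = 653 W/m².

q ≈ 653 W/m²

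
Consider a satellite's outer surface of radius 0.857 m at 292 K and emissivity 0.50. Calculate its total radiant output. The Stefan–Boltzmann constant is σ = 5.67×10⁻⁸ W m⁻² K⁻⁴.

P ≈ 1900 W

A = 4πr² = 4π × (0.857)² = 9.23 m².
P = εσAT⁴ = 0.50 × 5.67×10⁻⁸ × 9.23 × (292)⁴ = 0.50 × 5.67×10⁻⁸ × 9.23 × 7.27×10^9.
P = 1900 W.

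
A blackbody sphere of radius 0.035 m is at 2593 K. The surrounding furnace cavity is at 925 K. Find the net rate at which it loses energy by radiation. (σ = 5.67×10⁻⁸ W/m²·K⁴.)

Q ≈ 38800 W

A = 4πr² = 4π × (0.035)² = 0.0154 m².
Q = σA(T⁴ − T_s⁴). T⁴ − T_s⁴ = (2593)⁴ − (925)⁴ = 4.52×10^13 − 7.32×10^11 = 4.45×10^13 K⁴.
Q = 5.67×10⁻⁸ × 0.0154 × 4.45×10^13 = 38800 W.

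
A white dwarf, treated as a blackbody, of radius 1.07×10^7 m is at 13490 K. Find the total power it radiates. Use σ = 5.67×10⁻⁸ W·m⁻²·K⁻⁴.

A = 4πr² = 4π × (1.07×10^7)² = 1.44×10^15 m².
P = σAT⁴ = 5.67×10⁻⁸ × 1.44×10^15 × (13490)⁴ = 5.67×10⁻⁸ × 1.44×10^15 × 3.31×10^16.
P = 2.70×10^24 W.

P ≈ 2.70×10^24 W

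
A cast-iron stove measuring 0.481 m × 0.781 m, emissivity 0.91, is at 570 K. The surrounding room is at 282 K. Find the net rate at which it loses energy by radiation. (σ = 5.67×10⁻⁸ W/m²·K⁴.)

Q ≈ 1920 W

A = 0.481 × 0.781 = 0.376 m².
Q = εσA(T⁴ − T_s⁴). T⁴ − T_s⁴ = (570)⁴ − (282)⁴ = 1.06×10^11 − 6.32×10^9 = 9.92×10^10 K⁴.
Q = 0.91 × 5.67×10⁻⁸ × 0.376 × 9.92×10^10 = 1920 W.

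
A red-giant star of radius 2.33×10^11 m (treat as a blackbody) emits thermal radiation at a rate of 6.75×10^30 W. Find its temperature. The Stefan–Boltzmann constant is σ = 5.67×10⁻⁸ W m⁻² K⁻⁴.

T ≈ 3630 K

A = 4πr² = 4π × (2.33×10^11)² = 6.82×10^23 m².
From P = σAT⁴, T = (P / σA)^(1/4) = (6.75×10^30 / (5.67×10⁻⁸ × 6.82×10^23))^(1/4).
T = (1.75×10^14)^(1/4) = 3630 K.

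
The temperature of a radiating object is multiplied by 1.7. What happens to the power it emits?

P ∝ T⁴, so the power scales as (1.7)⁴ = 8.35.

factor ≈ 8.35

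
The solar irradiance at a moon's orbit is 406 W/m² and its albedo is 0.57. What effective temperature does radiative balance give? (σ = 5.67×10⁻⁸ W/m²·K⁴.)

Power absorbed = (1−a)S·πR²; power emitted = 4πR²σT⁴. Equating and cancelling πR²:
T = ((1−a)S / 4σ)^(1/4) = (175 / (4 × 5.67×10⁻⁸))^(1/4) = (7.70×10^8)^(1/4).
T = 167 K.

T ≈ 167 K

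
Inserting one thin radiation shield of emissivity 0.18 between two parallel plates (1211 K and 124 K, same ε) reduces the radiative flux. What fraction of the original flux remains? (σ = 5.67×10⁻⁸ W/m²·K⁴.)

ratio ≈ 0.500

With N identical shields there are N+1 = 2 gaps in series, each with the same radiative resistance, so the flux falls to 1/(N+1) of its unshielded value.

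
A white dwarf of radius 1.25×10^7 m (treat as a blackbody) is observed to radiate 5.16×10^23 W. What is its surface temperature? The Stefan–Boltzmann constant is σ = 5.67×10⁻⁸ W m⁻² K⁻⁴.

A = 4πr² = 4π × (1.25×10^7)² = 1.96×10^15 m².
From P = σAT⁴, T = (P / σA)^(1/4) = (5.16×10^23 / (5.67×10⁻⁸ × 1.96×10^15))^(1/4).
T = (4.63×10^15)^(1/4) = 8250 K.

T ≈ 8250 K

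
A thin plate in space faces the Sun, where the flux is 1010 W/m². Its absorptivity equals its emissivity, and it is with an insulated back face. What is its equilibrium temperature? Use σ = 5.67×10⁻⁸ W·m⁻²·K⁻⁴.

Absorbed flux αS = emitted flux εσT⁴ (one radiating face); with α = ε, T = (S/σ)^(1/4).
T = (1010 / 5.67×10⁻⁸)^(1/4) = (1.78×10^10)^(1/4).
T = 365 K.

T ≈ 365 K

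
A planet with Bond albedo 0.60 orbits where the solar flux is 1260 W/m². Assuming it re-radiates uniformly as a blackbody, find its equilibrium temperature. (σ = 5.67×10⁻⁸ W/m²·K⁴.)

T ≈ 217 K

Power absorbed = (1−a)S·πR²; power emitted = 4πR²σT⁴. Equating and cancelling πR²:
T = ((1−a)S / 4σ)^(1/4) = (504 / (4 × 5.67×10⁻⁸))^(1/4) = (2.22×10^9)^(1/4).
T = 217 K.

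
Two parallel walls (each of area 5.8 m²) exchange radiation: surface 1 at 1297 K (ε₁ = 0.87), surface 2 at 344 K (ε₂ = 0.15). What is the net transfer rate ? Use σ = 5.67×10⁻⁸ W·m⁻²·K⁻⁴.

For two large parallel gray plates, q = σ(T₁⁴ − T₂⁴) / (1/ε₁ + 1/ε₂ − 1).
1/ε₁ + 1/ε₂ − 1 = 1/0.87 + 1/0.15 − 1 = 6.816.
T₁⁴ − T₂⁴ = 2.83×10^12 − 1.40×10^10 = 2.82×10^12 K⁴.
q = 5.67×10⁻⁸ × 2.82×10^12 / 6.816 = 23400 W/m².
Q = q·A = 23400 × 5.8 = 1.36×10^5 W.

Q ≈ 1.36×10^5 W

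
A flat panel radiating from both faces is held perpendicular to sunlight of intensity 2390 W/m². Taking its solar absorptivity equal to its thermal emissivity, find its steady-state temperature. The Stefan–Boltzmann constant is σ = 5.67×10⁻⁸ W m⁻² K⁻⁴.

T ≈ 381 K

Absorbed flux αS = emitted flux 2εσT⁴ per unit area; with α = ε this gives T = (S/2σ)^(1/4).
T = (2390 / (2 × 5.67×10⁻⁸))^(1/4) = (2.11×10^10)^(1/4).
T = 381 K.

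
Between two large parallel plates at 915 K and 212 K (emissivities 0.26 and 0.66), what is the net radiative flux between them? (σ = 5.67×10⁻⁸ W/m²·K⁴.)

For two large parallel gray plates, q = σ(T₁⁴ − T₂⁴) / (1/ε₁ + 1/ε₂ − 1).
1/ε₁ + 1/ε₂ − 1 = 1/0.26 + 1/0.66 − 1 = 4.361.
T₁⁴ − T₂⁴ = 7.01×10^11 − 2.02×10^9 = 6.99×10^11 K⁴.
q = 5.67×10⁻⁸ × 6.99×10^11 / 4.361 = 9090 W/m².

q ≈ 9090 W/m²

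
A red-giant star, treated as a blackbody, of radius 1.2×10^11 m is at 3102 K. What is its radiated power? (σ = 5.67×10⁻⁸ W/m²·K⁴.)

P ≈ 9.50×10^29 W

A = 4πr² = 4π × (1.2×10^11)² = 1.81×10^23 m².
P = σAT⁴ = 5.67×10⁻⁸ × 1.81×10^23 × (3102)⁴ = 5.67×10⁻⁸ × 1.81×10^23 × 9.26×10^13.
P = 9.50×10^29 W.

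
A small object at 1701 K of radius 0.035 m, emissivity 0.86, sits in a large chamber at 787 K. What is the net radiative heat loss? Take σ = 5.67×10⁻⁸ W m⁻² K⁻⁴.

Q ≈ 6000 W

A = 4πr² = 4π × (0.035)² = 0.0154 m².
Q = εσA(T⁴ − T_s⁴). T⁴ − T_s⁴ = (1701)⁴ − (787)⁴ = 8.37×10^12 − 3.84×10^11 = 7.99×10^12 K⁴.
Q = 0.86 × 5.67×10⁻⁸ × 0.0154 × 7.99×10^12 = 6000 W.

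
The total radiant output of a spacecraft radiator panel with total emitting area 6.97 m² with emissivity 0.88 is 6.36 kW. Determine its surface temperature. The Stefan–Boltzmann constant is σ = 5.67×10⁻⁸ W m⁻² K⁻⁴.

T ≈ 368 K

From P = εσAT⁴, T = (P / εσA)^(1/4) = (6360 / (0.88 × 5.67×10⁻⁸ × 6.97))^(1/4).
T = (1.83×10^10)^(1/4) = 368 K.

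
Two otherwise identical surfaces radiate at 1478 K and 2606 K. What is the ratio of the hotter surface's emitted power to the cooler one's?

P ∝ T⁴, so the ratio is (2606/1478)⁴ = (1.763)⁴ = 9.66.

ratio ≈ 9.66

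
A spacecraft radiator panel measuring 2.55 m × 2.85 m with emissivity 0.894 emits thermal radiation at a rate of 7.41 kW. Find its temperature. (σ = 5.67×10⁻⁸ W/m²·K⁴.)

A = 2.55 × 2.85 = 7.27 m².
From P = εσAT⁴, T = (P / εσA)^(1/4) = (7410 / (0.894 × 5.67×10⁻⁸ × 7.27))^(1/4).
T = (2.01×10^10)^(1/4) = 377 K.

T ≈ 377 K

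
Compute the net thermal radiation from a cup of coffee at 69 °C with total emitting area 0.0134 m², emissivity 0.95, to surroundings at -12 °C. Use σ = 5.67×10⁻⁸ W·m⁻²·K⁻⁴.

Q ≈ 6.53 W

Convert: 69 °C = 342 K; -12 °C = 261 K.
Q = εσA(T⁴ − T_s⁴). T⁴ − T_s⁴ = (342)⁴ − (261)⁴ = 1.37×10^10 − 4.64×10^9 = 9.04×10^9 K⁴.
Q = 0.95 × 5.67×10⁻⁸ × 0.0134 × 9.04×10^9 = 6.53 W.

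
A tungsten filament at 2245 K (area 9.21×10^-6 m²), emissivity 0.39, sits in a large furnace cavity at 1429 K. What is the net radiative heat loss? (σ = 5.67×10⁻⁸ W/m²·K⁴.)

Q = εσA(T⁴ − T_s⁴). T⁴ − T_s⁴ = (2245)⁴ − (1429)⁴ = 2.54×10^13 − 4.17×10^12 = 2.12×10^13 K⁴.
Q = 0.39 × 5.67×10⁻⁸ × 9.21×10^-6 × 2.12×10^13 = 4.32 W.

Q ≈ 4.32 W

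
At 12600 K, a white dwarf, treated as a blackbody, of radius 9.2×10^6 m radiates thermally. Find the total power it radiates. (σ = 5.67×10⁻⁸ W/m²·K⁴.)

A = 4πr² = 4π × (9.2×10^6)² = 1.06×10^15 m².
P = σAT⁴ = 5.67×10⁻⁸ × 1.06×10^15 × (12600)⁴ = 5.67×10⁻⁸ × 1.06×10^15 × 2.52×10^16.
P = 1.52×10^24 W.

P ≈ 1.52×10^24 W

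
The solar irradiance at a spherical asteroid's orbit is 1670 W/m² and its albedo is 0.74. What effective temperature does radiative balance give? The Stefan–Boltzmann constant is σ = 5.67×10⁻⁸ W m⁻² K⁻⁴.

Power absorbed = (1−a)S·πR²; power emitted = 4πR²σT⁴. Equating and cancelling πR²:
T = ((1−a)S / 4σ)^(1/4) = (434 / (4 × 5.67×10⁻⁸))^(1/4) = (1.91×10^9)^(1/4).
T = 209 K.

T ≈ 209 K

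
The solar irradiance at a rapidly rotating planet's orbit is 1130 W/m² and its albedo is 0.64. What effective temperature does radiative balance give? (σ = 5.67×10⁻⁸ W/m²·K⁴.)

Power absorbed = (1−a)S·πR²; power emitted = 4πR²σT⁴. Equating and cancelling πR²:
T = ((1−a)S / 4σ)^(1/4) = (407 / (4 × 5.67×10⁻⁸))^(1/4) = (1.79×10^9)^(1/4).
T = 206 K.

T ≈ 206 K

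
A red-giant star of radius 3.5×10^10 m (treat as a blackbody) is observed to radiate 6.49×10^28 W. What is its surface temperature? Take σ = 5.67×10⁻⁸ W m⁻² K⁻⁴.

A = 4πr² = 4π × (3.5×10^10)² = 1.54×10^22 m².
From P = σAT⁴, T = (P / σA)^(1/4) = (6.49×10^28 / (5.67×10⁻⁸ × 1.54×10^22))^(1/4).
T = (7.44×10^13)^(1/4) = 2940 K.

T ≈ 2940 K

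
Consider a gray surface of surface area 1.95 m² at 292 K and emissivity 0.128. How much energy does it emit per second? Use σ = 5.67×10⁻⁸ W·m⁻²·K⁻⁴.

P ≈ 103 W

P = εσAT⁴ = 0.128 × 5.67×10⁻⁸ × 1.95 × (292)⁴ = 0.128 × 5.67×10⁻⁸ × 1.95 × 7.27×10^9.
P = 103 W.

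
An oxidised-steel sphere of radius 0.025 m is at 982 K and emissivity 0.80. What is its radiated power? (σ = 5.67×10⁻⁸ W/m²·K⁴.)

P ≈ 331 W

A = 4πr² = 4π × (0.025)² = 7.85×10^-3 m².
P = εσAT⁴ = 0.80 × 5.67×10⁻⁸ × 7.85×10^-3 × (982)⁴ = 0.80 × 5.67×10⁻⁸ × 7.85×10^-3 × 9.30×10^11.
P = 331 W.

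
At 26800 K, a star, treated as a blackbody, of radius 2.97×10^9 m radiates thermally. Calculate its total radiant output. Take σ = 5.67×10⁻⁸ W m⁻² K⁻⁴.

A = 4πr² = 4π × (2.97×10^9)² = 1.11×10^20 m².
P = σAT⁴ = 5.67×10⁻⁸ × 1.11×10^20 × (26800)⁴ = 5.67×10⁻⁸ × 1.11×10^20 × 5.16×10^17.
P = 3.24×10^30 W.

P ≈ 3.24×10^30 W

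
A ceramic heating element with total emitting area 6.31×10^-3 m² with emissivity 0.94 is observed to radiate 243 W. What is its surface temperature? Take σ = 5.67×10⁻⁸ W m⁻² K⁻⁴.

From P = εσAT⁴, T = (P / εσA)^(1/4) = (243 / (0.94 × 5.67×10⁻⁸ × 6.31×10^-3))^(1/4).
T = (7.23×10^11)^(1/4) = 922 K.

T ≈ 922 K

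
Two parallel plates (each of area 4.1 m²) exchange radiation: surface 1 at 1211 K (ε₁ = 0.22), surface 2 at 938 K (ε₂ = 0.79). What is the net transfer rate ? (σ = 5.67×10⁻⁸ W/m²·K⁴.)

For two large parallel gray plates, q = σ(T₁⁴ − T₂⁴) / (1/ε₁ + 1/ε₂ − 1).
1/ε₁ + 1/ε₂ − 1 = 1/0.22 + 1/0.79 − 1 = 4.811.
T₁⁴ − T₂⁴ = 2.15×10^12 − 7.74×10^11 = 1.38×10^12 K⁴.
q = 5.67×10⁻⁸ × 1.38×10^12 / 4.811 = 16200 W/m².
Q = q·A = 16200 × 4.1 = 66500 W.

Q ≈ 66500 W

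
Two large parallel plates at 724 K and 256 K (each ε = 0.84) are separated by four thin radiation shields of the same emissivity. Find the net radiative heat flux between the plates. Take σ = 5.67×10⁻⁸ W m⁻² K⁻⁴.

Each of the 5 gaps contributes resistance (2/ε − 1) = 2/0.84 − 1 = 1.381; total = 6.905.
q = σ(T₁⁴ − T₂⁴) / 6.905 = 5.67×10⁻⁸ × 2.70×10^11 / 6.905 = 2220 W/m².

q ≈ 2220 W/m²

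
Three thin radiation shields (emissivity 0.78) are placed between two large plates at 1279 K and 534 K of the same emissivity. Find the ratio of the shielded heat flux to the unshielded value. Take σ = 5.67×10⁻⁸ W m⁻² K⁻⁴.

With N identical shields there are N+1 = 4 gaps in series, each with the same radiative resistance, so the flux falls to 1/(N+1) of its unshielded value.

ratio ≈ 0.250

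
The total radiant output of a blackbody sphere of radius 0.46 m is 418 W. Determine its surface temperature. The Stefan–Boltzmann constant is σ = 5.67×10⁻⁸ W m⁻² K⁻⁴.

T ≈ 229 K

A = 4πr² = 4π × (0.46)² = 2.66 m².
From P = σAT⁴, T = (P / σA)^(1/4) = (418 / (5.67×10⁻⁸ × 2.66))^(1/4).
T = (2.77×10^9)^(1/4) = 229 K.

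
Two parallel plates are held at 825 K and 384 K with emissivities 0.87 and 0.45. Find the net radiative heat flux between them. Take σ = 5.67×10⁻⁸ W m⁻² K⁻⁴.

For two large parallel gray plates, q = σ(T₁⁴ − T₂⁴) / (1/ε₁ + 1/ε₂ − 1).
1/ε₁ + 1/ε₂ − 1 = 1/0.87 + 1/0.45 − 1 = 2.372.
T₁⁴ − T₂⁴ = 4.63×10^11 − 2.17×10^10 = 4.42×10^11 K⁴.
q = 5.67×10⁻⁸ × 4.42×10^11 / 2.372 = 10600 W/m².

q ≈ 10600 W/m²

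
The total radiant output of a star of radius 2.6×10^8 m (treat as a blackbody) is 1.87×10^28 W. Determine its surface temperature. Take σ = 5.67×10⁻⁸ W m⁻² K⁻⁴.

T ≈ 25000 K

A = 4πr² = 4π × (2.6×10^8)² = 8.49×10^17 m².
From P = σAT⁴, T = (P / σA)^(1/4) = (1.87×10^28 / (5.67×10⁻⁸ × 8.49×10^17))^(1/4).
T = (3.88×10^17)^(1/4) = 25000 K.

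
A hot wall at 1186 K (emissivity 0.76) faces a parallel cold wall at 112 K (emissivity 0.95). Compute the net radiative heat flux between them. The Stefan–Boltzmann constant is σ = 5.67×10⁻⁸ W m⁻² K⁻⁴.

q ≈ 82000 W/m²

For two large parallel gray plates, q = σ(T₁⁴ − T₂⁴) / (1/ε₁ + 1/ε₂ − 1).
1/ε₁ + 1/ε₂ − 1 = 1/0.76 + 1/0.95 − 1 = 1.368.
T₁⁴ − T₂⁴ = 1.98×10^12 − 1.57×10^8 = 1.98×10^12 K⁴.
q = 5.67×10⁻⁸ × 1.98×10^12 / 1.368 = 82000 W/m².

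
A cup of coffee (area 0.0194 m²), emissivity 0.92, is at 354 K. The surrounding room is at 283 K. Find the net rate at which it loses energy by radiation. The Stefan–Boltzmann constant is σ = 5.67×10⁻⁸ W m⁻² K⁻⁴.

Q ≈ 9.40 W

Q = εσA(T⁴ − T_s⁴). T⁴ − T_s⁴ = (354)⁴ − (283)⁴ = 1.57×10^10 − 6.41×10^9 = 9.29×10^9 K⁴.
Q = 0.92 × 5.67×10⁻⁸ × 0.0194 × 9.29×10^9 = 9.40 W.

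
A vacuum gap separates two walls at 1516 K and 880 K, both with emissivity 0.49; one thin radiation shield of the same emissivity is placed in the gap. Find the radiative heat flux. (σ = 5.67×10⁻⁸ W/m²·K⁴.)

Each of the 2 gaps contributes resistance (2/ε − 1) = 2/0.49 − 1 = 3.082; total = 6.163.
q = σ(T₁⁴ − T₂⁴) / 6.163 = 5.67×10⁻⁸ × 4.68×10^12 / 6.163 = 43100 W/m².

q ≈ 43100 W/m²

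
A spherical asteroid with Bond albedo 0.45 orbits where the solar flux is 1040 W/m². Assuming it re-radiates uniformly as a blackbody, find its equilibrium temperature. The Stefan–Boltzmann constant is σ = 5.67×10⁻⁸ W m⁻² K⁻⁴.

Power absorbed = (1−a)S·πR²; power emitted = 4πR²σT⁴. Equating and cancelling πR²:
T = ((1−a)S / 4σ)^(1/4) = (572 / (4 × 5.67×10⁻⁸))^(1/4) = (2.52×10^9)^(1/4).
T = 224 K.

T ≈ 224 K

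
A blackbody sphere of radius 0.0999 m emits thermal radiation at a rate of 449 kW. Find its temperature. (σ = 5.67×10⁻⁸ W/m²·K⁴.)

T ≈ 2820 K

A = 4πr² = 4π × (0.0999)² = 0.125 m².
From P = σAT⁴, T = (P / σA)^(1/4) = (4.49×10^5 / (5.67×10⁻⁸ × 0.125))^(1/4).
T = (6.31×10^13)^(1/4) = 2820 K.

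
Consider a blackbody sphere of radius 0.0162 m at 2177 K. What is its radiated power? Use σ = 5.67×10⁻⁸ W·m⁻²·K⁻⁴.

P ≈ 4200 W

A = 4πr² = 4π × (0.0162)² = 3.30×10^-3 m².
P = σAT⁴ = 5.67×10⁻⁸ × 3.30×10^-3 × (2177)⁴ = 5.67×10⁻⁸ × 3.30×10^-3 × 2.25×10^13.
P = 4200 W.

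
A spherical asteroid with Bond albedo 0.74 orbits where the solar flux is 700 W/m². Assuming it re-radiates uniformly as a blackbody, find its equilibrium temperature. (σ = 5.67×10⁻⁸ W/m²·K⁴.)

T ≈ 168 K

Power absorbed = (1−a)S·πR²; power emitted = 4πR²σT⁴. Equating and cancelling πR²:
T = ((1−a)S / 4σ)^(1/4) = (182 / (4 × 5.67×10⁻⁸))^(1/4) = (8.02×10^8)^(1/4).
T = 168 K.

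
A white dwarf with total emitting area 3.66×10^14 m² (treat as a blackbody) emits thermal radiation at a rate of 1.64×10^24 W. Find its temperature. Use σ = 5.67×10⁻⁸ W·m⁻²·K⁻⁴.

T ≈ 16800 K

From P = σAT⁴, T = (P / σA)^(1/4) = (1.64×10^24 / (5.67×10⁻⁸ × 3.66×10^14))^(1/4).
T = (7.90×10^16)^(1/4) = 16800 K.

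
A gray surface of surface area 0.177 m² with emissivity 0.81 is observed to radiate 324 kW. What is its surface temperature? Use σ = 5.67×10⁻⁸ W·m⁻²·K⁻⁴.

T ≈ 2510 K

From P = εσAT⁴, T = (P / εσA)^(1/4) = (3.24×10^5 / (0.81 × 5.67×10⁻⁸ × 0.177))^(1/4).
T = (3.99×10^13)^(1/4) = 2510 K.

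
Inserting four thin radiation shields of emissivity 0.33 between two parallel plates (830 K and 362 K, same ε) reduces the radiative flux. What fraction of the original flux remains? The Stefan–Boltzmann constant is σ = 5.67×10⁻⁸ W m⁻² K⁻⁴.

ratio ≈ 0.200

With N identical shields there are N+1 = 5 gaps in series, each with the same radiative resistance, so the flux falls to 1/(N+1) of its unshielded value.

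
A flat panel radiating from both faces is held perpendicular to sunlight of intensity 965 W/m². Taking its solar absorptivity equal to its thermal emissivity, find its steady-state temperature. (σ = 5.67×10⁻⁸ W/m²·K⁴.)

Absorbed flux αS = emitted flux 2εσT⁴ per unit area; with α = ε this gives T = (S/2σ)^(1/4).
T = (965 / (2 × 5.67×10⁻⁸))^(1/4) = (8.51×10^9)^(1/4).
T = 304 K.

T ≈ 304 K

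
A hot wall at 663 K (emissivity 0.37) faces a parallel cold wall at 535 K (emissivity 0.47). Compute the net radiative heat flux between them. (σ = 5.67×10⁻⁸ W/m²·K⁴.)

For two large parallel gray plates, q = σ(T₁⁴ − T₂⁴) / (1/ε₁ + 1/ε₂ − 1).
1/ε₁ + 1/ε₂ − 1 = 1/0.37 + 1/0.47 − 1 = 3.830.
T₁⁴ − T₂⁴ = 1.93×10^11 − 8.19×10^10 = 1.11×10^11 K⁴.
q = 5.67×10⁻⁸ × 1.11×10^11 / 3.830 = 1650 W/m².

q ≈ 1650 W/m²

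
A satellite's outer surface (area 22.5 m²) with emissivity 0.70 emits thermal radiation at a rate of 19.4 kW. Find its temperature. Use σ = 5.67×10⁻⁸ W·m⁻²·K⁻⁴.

From P = εσAT⁴, T = (P / εσA)^(1/4) = (19400 / (0.70 × 5.67×10⁻⁸ × 22.5))^(1/4).
T = (2.17×10^10)^(1/4) = 384 K.

T ≈ 384 K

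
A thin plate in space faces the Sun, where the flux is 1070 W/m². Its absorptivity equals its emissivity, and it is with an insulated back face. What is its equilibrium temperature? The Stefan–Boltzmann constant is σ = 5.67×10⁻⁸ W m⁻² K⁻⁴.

T ≈ 371 K

Absorbed flux αS = emitted flux εσT⁴ (one radiating face); with α = ε, T = (S/σ)^(1/4).
T = (1070 / 5.67×10⁻⁸)^(1/4) = (1.89×10^10)^(1/4).
T = 371 K.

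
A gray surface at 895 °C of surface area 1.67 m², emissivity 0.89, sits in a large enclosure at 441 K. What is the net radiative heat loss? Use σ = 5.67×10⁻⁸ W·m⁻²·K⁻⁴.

Convert: 895 °C = 1168 K.
Q = εσA(T⁴ − T_s⁴). T⁴ − T_s⁴ = (1168)⁴ − (441)⁴ = 1.86×10^12 − 3.78×10^10 = 1.82×10^12 K⁴.
Q = 0.89 × 5.67×10⁻⁸ × 1.67 × 1.82×10^12 = 1.54×10^5 W.

Q ≈ 1.54×10^5 W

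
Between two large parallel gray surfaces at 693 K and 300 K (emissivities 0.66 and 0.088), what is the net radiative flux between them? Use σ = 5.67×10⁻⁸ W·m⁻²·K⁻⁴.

For two large parallel gray plates, q = σ(T₁⁴ − T₂⁴) / (1/ε₁ + 1/ε₂ − 1).
1/ε₁ + 1/ε₂ − 1 = 1/0.66 + 1/0.088 − 1 = 11.88.
T₁⁴ − T₂⁴ = 2.31×10^11 − 8.10×10^9 = 2.23×10^11 K⁴.
q = 5.67×10⁻⁸ × 2.23×10^11 / 11.88 = 1060 W/m².

q ≈ 1060 W/m²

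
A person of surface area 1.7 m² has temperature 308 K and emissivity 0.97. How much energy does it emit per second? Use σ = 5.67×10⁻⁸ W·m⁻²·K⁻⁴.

P = εσAT⁴ = 0.97 × 5.67×10⁻⁸ × 1.70 × (308)⁴ = 0.97 × 5.67×10⁻⁸ × 1.70 × 9.00×10^9.
P = 841 W.

P ≈ 841 W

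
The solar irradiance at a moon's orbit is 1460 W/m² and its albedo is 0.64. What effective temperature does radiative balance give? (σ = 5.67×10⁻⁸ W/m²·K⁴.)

T ≈ 219 K

Power absorbed = (1−a)S·πR²; power emitted = 4πR²σT⁴. Equating and cancelling πR²:
T = ((1−a)S / 4σ)^(1/4) = (526 / (4 × 5.67×10⁻⁸))^(1/4) = (2.32×10^9)^(1/4).
T = 219 K.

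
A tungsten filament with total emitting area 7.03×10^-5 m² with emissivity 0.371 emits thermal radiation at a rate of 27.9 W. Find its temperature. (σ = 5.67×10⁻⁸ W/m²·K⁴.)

From P = εσAT⁴, T = (P / εσA)^(1/4) = (27.9 / (0.371 × 5.67×10⁻⁸ × 7.03×10^-5))^(1/4).
T = (1.89×10^13)^(1/4) = 2080 K.

T ≈ 2080 K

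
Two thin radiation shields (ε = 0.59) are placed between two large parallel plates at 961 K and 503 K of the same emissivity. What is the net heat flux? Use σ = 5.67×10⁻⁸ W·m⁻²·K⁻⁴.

Each of the 3 gaps contributes resistance (2/ε − 1) = 2/0.59 − 1 = 2.390; total = 7.169.
q = σ(T₁⁴ − T₂⁴) / 7.169 = 5.67×10⁻⁸ × 7.89×10^11 / 7.169 = 6240 W/m².

q ≈ 6240 W/m²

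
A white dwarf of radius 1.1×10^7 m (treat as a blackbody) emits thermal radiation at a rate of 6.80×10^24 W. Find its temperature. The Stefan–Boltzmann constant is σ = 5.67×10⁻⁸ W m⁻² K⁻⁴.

T ≈ 16800 K

A = 4πr² = 4π × (1.1×10^7)² = 1.52×10^15 m².
From P = σAT⁴, T = (P / σA)^(1/4) = (6.80×10^24 / (5.67×10⁻⁸ × 1.52×10^15))^(1/4).
T = (7.89×10^16)^(1/4) = 16800 K.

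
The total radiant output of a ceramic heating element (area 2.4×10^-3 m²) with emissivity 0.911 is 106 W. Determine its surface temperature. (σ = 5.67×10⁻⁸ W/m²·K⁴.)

From P = εσAT⁴, T = (P / εσA)^(1/4) = (106 / (0.911 × 5.67×10⁻⁸ × 2.40×10^-3))^(1/4).
T = (8.55×10^11)^(1/4) = 962 K.

T ≈ 962 K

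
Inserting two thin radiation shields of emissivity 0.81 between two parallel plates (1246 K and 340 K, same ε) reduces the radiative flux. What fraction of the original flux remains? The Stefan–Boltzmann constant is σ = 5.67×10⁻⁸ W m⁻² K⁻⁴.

ratio ≈ 0.333

With N identical shields there are N+1 = 3 gaps in series, each with the same radiative resistance, so the flux falls to 1/(N+1) of its unshielded value.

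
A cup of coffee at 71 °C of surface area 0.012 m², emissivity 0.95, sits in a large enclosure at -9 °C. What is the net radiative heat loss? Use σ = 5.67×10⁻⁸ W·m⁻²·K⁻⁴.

Convert: 71 °C = 344 K; -9 °C = 264 K.
Q = εσA(T⁴ − T_s⁴). T⁴ − T_s⁴ = (344)⁴ − (264)⁴ = 1.40×10^10 − 4.86×10^9 = 9.15×10^9 K⁴.
Q = 0.95 × 5.67×10⁻⁸ × 0.0120 × 9.15×10^9 = 5.91 W.

Q ≈ 5.91 W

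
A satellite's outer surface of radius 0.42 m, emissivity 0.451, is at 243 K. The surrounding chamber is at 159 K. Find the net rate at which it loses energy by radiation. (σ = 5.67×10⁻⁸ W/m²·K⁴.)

A = 4πr² = 4π × (0.42)² = 2.22 m².
Q = εσA(T⁴ − T_s⁴). T⁴ − T_s⁴ = (243)⁴ − (159)⁴ = 3.49×10^9 − 6.39×10^8 = 2.85×10^9 K⁴.
Q = 0.451 × 5.67×10⁻⁸ × 2.22 × 2.85×10^9 = 161 W.

Q ≈ 161 W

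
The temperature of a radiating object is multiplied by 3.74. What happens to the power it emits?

P ∝ T⁴, so the power scales as (3.74)⁴ = 196.

factor ≈ 196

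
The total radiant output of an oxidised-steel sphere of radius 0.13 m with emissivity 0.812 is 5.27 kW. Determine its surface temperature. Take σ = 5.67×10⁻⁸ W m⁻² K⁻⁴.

A = 4πr² = 4π × (0.13)² = 0.212 m².
From P = εσAT⁴, T = (P / εσA)^(1/4) = (5270 / (0.812 × 5.67×10⁻⁸ × 0.212))^(1/4).
T = (5.39×10^11)^(1/4) = 857 K.

T ≈ 857 K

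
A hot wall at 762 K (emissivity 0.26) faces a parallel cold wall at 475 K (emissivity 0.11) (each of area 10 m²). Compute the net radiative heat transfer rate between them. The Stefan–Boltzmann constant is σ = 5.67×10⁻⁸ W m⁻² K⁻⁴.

Q ≈ 13600 W

For two large parallel gray plates, q = σ(T₁⁴ − T₂⁴) / (1/ε₁ + 1/ε₂ − 1).
1/ε₁ + 1/ε₂ − 1 = 1/0.26 + 1/0.11 − 1 = 11.94.
T₁⁴ − T₂⁴ = 3.37×10^11 − 5.09×10^10 = 2.86×10^11 K⁴.
q = 5.67×10⁻⁸ × 2.86×10^11 / 11.94 = 1360 W/m².
Q = q·A = 1360 × 10 = 13600 W.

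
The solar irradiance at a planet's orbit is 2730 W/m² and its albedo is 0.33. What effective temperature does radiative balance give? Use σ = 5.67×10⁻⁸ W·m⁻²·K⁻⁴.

Power absorbed = (1−a)S·πR²; power emitted = 4πR²σT⁴. Equating and cancelling πR²:
T = ((1−a)S / 4σ)^(1/4) = (1830 / (4 × 5.67×10⁻⁸))^(1/4) = (8.06×10^9)^(1/4).
T = 300 K.

T ≈ 300 K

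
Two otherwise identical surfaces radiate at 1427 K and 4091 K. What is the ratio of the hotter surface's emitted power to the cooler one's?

P ∝ T⁴, so the ratio is (4091/1427)⁴ = (2.867)⁴ = 67.5.

ratio ≈ 67.5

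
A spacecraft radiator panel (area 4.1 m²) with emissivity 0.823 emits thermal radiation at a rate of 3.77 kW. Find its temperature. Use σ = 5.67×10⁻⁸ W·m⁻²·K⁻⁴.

T ≈ 375 K

From P = εσAT⁴, T = (P / εσA)^(1/4) = (3770 / (0.823 × 5.67×10⁻⁸ × 4.10))^(1/4).
T = (1.97×10^10)^(1/4) = 375 K.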